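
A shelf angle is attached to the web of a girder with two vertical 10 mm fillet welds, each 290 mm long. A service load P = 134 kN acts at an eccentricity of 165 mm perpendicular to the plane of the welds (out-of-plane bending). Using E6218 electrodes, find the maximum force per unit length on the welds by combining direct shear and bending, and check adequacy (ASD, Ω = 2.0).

E62XX → F_EXX = 620 MPa.
L_w = 2 × 290 = 580 mm; section modulus (unit throat) S = 2 × L²/6 = 28030 mm².
Direct shear f_v = P/L_w = 134×10³/580 = 231 N/mm.
Moment M = P × e = 134×10³ × 165 = 22110000 N·mm; bending f_b = M/S = 788.7 N/mm.
f_max = √(f_v² + f_b²) = √(231² + 788.7²) = 821.8 N/mm.
r_n/Ω = (1/2.0) × 0.6 × 620 × (0.707 × 10) = 1315 N/mm → adequate.

f_max ≈ 822 N/mm; adequate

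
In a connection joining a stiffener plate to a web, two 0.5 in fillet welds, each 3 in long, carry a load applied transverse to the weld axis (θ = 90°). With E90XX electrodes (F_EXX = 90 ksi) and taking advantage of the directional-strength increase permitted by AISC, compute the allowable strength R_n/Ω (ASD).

t_e = 0.707 × 0.5 = 0.3535 in; A_we = 0.3535 × 6 = 2.121 in².
Directional factor: 1.0 + 0.5 sin^1.5(90°) = 1.5.
F_nw = 0.6 × 90 × 1.5 = 81 ksi.
R_n/Ω = (81 × 2.121) / 2.0 = 85.9 kips.

R_n/Ω ≈ 85.9 kips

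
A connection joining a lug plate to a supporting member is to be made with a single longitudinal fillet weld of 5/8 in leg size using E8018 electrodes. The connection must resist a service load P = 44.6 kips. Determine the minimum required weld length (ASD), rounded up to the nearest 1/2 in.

E80XX → F_EXX = 80 ksi.
Throat t_e = 0.707 × 0.625 = 0.4419 in.
r_n/Ω = (0.6 × 80 × 0.4419) / 2.0 = 10.6 kip/in.
L_req = P / (r_n/Ω) = 44.6 / 10.6 = 4.206 in total.
Round up → use L = 4.5 in.

L = 4.5 in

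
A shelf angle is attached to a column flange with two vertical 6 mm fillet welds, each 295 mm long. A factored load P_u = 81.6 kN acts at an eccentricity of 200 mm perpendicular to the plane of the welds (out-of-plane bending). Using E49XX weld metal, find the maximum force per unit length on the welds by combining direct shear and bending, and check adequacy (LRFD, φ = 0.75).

f_max ≈ 579 N/mm; adequate

E49XX → F_EXX = 490 MPa.
L_w = 2 × 295 = 590 mm; section modulus (unit throat) S = 2 × L²/6 = 29010 mm².
Direct shear f_v = P/L_w = 81.6×10³/590 = 138.3 N/mm.
Moment M = P × e = 81.6×10³ × 200 = 16320000 N·mm; bending f_b = M/S = 562.6 N/mm.
f_max = √(f_v² + f_b²) = √(138.3² + 562.6²) = 579.3 N/mm.
φr_n = 0.75 × 0.6 × 490 × (0.707 × 6) = 935.4 N/mm → adequate.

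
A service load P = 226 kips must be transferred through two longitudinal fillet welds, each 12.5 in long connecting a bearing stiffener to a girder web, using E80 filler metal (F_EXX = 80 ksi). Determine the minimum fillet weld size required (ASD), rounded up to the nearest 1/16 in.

w = 9/16 in

Total weld length L = 25 in.
Required throat t_e = P × Ω / (0.6 F_EXX × L) = 226 × 2.0 / (0.6 × 80 × 25) = 0.3767 in.
Required leg w = t_e / 0.707 = 0.5328 in → use 9/16 in.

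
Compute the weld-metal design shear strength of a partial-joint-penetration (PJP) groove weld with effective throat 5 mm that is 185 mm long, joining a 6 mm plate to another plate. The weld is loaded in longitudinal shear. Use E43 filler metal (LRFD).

φR_n ≈ 179 kN

E43XX → F_EXX = 430 MPa.
Effective throat (given) t_e = 5 mm.
A_we = 5 × 185 = 925 mm².
F_nw = 0.6 F_EXX = 258 MPa.
φR_n = 0.75 × 258 × 925 × 10⁻³ = 179 kN.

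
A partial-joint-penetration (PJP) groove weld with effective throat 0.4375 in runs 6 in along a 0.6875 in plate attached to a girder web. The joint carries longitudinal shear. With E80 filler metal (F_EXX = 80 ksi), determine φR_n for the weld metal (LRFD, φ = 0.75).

φR_n ≈ 94.5 kips

Effective throat (given) t_e = 0.4375 in.
A_we = 0.4375 × 6 = 2.625 in².
F_nw = 0.6 F_EXX = 48 ksi.
φR_n = 0.75 × 48 × 2.625 = 94.5 kips.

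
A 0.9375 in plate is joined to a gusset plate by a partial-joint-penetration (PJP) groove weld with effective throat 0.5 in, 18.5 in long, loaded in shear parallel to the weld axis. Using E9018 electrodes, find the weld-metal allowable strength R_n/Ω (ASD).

R_n/Ω ≈ 250 kips

E90XX → F_EXX = 90 ksi.
Effective throat (given) t_e = 0.5 in.
A_we = 0.5 × 18.5 = 9.25 in².
F_nw = 0.6 F_EXX = 54 ksi.
R_n/Ω = (54 × 9.25) / 2.0 = 249.8 kips.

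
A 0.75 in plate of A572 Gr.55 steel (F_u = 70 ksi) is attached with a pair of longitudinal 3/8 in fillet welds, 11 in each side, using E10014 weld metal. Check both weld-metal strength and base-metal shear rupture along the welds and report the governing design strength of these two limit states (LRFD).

φR_n ≈ 262 kips (weld metal governs)

E100XX → F_EXX = 100 ksi.
t_e = 0.707 × 0.375 = 0.2651 in; L = 22 in.
Weld metal: φR_n = 0.75 × 0.6 × 100 × 0.2651 × 22 = 262.5 kips.
Base metal (shear rupture): φR_n = 0.75 × 0.6 × 70 × 0.75 × 22 = 519.8 kips.
Governing: weld metal.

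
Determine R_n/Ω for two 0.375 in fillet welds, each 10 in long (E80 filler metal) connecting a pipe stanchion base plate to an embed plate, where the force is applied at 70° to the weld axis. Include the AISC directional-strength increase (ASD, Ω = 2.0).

R_n/Ω ≈ 185 kips

E80XX → F_EXX = 80 ksi.
t_e = 0.707 × 0.375 = 0.2651 in; A_we = 0.2651 × 20 = 5.303 in².
Directional factor: 1.0 + 0.5 sin^1.5(70°) = 1.455.
F_nw = 0.6 × 80 × 1.455 = 69.86 ksi.
R_n/Ω = (69.86 × 5.303) / 2.0 = 185.2 kips.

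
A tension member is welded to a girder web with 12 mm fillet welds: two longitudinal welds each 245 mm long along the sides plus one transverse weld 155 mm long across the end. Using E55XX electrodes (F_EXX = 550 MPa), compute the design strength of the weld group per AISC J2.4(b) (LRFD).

φR_n ≈ 1360 kN

t_e = 0.707 × 12 = 8.484 mm.
R_nwl = 0.6 × 550 × 8.484 × 490 × 10⁻³ = 1372 kN (longitudinal, 2 welds).
R_nwt = 0.6 × 550 × 8.484 × 155 × 10⁻³ = 434 kN (transverse, base value).
(i) R_nwl + R_nwt = 1806 kN; (ii) 0.85 R_nwl + 1.5 R_nwt = 1817 kN.
R_n = max = 1817 kN [governs: (ii)]; φR_n = 1363 kN.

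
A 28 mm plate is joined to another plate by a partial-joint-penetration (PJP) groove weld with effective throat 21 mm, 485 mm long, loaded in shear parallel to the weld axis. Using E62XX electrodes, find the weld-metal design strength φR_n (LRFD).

E62XX → F_EXX = 620 MPa.
Effective throat (given) t_e = 21 mm.
A_we = 21 × 485 = 10180 mm².
F_nw = 0.6 F_EXX = 372 MPa.
φR_n = 0.75 × 372 × 10180 × 10⁻³ = 2842 kN.

φR_n ≈ 2840 kN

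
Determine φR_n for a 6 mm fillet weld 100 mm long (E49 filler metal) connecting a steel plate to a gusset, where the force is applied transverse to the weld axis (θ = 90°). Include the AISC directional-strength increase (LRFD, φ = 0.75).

E49XX → F_EXX = 490 MPa.
t_e = 0.707 × 6 = 4.242 mm; A_we = 4.242 × 100 = 424.2 mm².
Directional factor: 1.0 + 0.5 sin^1.5(90°) = 1.5.
F_nw = 0.6 × 490 × 1.5 = 441 MPa.
φR_n = 0.75 × 441 × 424.2 × 10⁻³ = 140.3 kN.

φR_n ≈ 140 kN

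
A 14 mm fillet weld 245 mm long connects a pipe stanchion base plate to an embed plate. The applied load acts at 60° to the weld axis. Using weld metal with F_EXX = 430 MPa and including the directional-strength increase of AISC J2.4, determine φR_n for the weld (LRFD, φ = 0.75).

t_e = 0.707 × 14 = 9.898 mm; A_we = 9.898 × 245 = 2425 mm².
Directional factor: 1.0 + 0.5 sin^1.5(60°) = 1.403.
F_nw = 0.6 × 430 × 1.403 = 362 MPa.
φR_n = 0.75 × 362 × 2425 × 10⁻³ = 658.3 kN.

φR_n ≈ 658 kN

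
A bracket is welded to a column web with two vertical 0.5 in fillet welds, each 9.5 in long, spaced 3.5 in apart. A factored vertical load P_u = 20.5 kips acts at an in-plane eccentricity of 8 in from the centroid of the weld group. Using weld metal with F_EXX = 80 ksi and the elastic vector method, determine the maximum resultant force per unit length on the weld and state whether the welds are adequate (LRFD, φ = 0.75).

f_max ≈ 4.61 kip/in; adequate

Total weld length L_w = 19 in. Treat welds as unit-width lines.
Polar moment about centroid: J = 2[d³/12 + d(b/2)²] = 2[9.5³/12 + 9.5×1.75²] = 201.1 in³.
Direct shear f_v = P/L_w = 20.5 / 19 = 1.079 kip/in (vertical).
Torsion M = P·e = 20.5 × 8 = 164 kip·in.
Critical point at (x, y) = (1.75, 4.75) from centroid. f_tx = M·y/J = 3.874 kip/in; f_ty = M·x/J = 1.427 kip/in.
Resultant f_max = √[f_tx² + (f_v + f_ty)²] = √[3.874² + (1.079 + 1.427)²] = 4.614 kip/in.
Capacity per unit length: φr_n = 0.75 × 0.6 × 80 × (0.707 × 0.5) = 12.73 kip/in.
4.614 ≤ 12.73 → adequate.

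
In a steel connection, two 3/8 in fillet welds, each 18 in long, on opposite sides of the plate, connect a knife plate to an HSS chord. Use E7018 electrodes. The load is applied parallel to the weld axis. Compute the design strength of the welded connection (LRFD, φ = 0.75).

E70XX → F_EXX = 70 ksi.
Effective throat t_e = 0.707 × 0.375 = 0.2651 in.
Total length L = 36 in; A_we = 0.2651 × 36 = 9.544 in².
F_nw = 0.6 F_EXX = 0.6 × 70 = 42 ksi.
φR_n = 0.75 × 42 × 9.544 = 300.7 kips.

φR_n ≈ 301 kips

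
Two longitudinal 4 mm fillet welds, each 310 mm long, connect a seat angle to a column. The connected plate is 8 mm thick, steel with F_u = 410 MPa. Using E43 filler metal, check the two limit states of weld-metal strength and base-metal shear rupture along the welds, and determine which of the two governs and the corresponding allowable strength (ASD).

R_n/Ω ≈ 226 kN (weld metal governs)

E43XX → F_EXX = 430 MPa.
t_e = 0.707 × 4 = 2.828 mm; L = 620 mm.
Weld metal: R_n/Ω = (1/2.0) × 0.6 × 430 × 2.828 × 620 × 10⁻³ = 226.2 kN.
Base metal (shear rupture): R_n/Ω = (1/2.0) × 0.6 × 410 × 8 × 620 × 10⁻³ = 610.1 kN.
Governing: weld metal.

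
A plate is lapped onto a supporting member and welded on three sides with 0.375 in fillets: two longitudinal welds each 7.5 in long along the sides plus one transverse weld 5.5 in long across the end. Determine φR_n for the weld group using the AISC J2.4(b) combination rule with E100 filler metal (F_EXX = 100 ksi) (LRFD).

t_e = 0.707 × 0.375 = 0.2651 in.
R_nwl = 0.6 × 100 × 0.2651 × 15 = 238.6 kip (longitudinal, 2 welds).
R_nwt = 0.6 × 100 × 0.2651 × 5.5 = 87.49 kip (transverse, base value).
(i) R_nwl + R_nwt = 326.1 kip; (ii) 0.85 R_nwl + 1.5 R_nwt = 334.1 kip.
R_n = max = 334.1 kip [governs: (ii)]; φR_n = 250.5 kip.

φR_n ≈ 251 kip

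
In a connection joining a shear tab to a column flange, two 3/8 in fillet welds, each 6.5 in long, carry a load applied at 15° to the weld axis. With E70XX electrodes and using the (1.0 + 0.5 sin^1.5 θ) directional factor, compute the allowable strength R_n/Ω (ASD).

E70XX → F_EXX = 70 ksi.
t_e = 0.707 × 0.375 = 0.2651 in; A_we = 0.2651 × 13 = 3.447 in².
Directional factor: 1.0 + 0.5 sin^1.5(15°) = 1.066.
F_nw = 0.6 × 70 × 1.066 = 44.77 ksi.
R_n/Ω = (44.77 × 3.447) / 2.0 = 77.14 kips.

R_n/Ω ≈ 77.1 kips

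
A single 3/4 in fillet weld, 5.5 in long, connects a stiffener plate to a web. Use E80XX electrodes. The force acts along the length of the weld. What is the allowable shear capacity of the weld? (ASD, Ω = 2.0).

E80XX → F_EXX = 80 ksi.
Effective throat t_e = 0.707 × 0.75 = 0.5302 in.
Total length L = 5.5 in; A_we = 0.5302 × 5.5 = 2.916 in².
F_nw = 0.6 F_EXX = 0.6 × 80 = 48 ksi.
R_n = 48 × 2.916 = 140 kips; R_n/Ω = 140/2.0 = 69.99 kips.

R_n/Ω ≈ 70 kips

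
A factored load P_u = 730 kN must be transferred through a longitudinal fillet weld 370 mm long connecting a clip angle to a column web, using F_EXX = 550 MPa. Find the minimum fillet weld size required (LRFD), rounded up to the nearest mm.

w = 12 mm

Total weld length L = 370 mm.
Required throat t_e = P_u / (φ × 0.6 F_EXX × L) = 730 / (0.75 × 0.6 × 550 × 370 × 10⁻³) = 7.972 mm.
Required leg w = t_e / 0.707 = 11.28 mm → use 12 mm.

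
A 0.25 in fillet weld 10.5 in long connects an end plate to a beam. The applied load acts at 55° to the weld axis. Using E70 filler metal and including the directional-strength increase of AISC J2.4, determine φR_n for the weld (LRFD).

φR_n ≈ 80.1 kips

E70XX → F_EXX = 70 ksi.
t_e = 0.707 × 0.25 = 0.1767 in; A_we = 0.1767 × 10.5 = 1.856 in².
Directional factor: 1.0 + 0.5 sin^1.5(55°) = 1.371.
F_nw = 0.6 × 70 × 1.371 = 57.57 ksi.
φR_n = 0.75 × 57.57 × 1.856 = 80.13 kips.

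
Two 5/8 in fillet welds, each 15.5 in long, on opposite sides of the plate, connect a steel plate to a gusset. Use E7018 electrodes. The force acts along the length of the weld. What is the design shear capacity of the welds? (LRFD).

E70XX → F_EXX = 70 ksi.
Effective throat t_e = 0.707 × 0.625 = 0.4419 in.
Total length L = 31 in; A_we = 0.4419 × 31 = 13.7 in².
F_nw = 0.6 F_EXX = 0.6 × 70 = 42 ksi.
φR_n = 0.75 × 42 × 13.7 = 431.5 kip.

φR_n ≈ 431 kip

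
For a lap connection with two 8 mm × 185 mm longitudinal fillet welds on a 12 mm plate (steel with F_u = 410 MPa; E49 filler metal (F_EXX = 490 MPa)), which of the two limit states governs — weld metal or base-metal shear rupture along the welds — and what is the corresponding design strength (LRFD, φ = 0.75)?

φR_n ≈ 461 kN (weld metal governs)

t_e = 0.707 × 8 = 5.656 mm; L = 370 mm.
Weld metal: φR_n = 0.75 × 0.6 × 490 × 5.656 × 370 × 10⁻³ = 461.4 kN.
Base metal (shear rupture): φR_n = 0.75 × 0.6 × 410 × 12 × 370 × 10⁻³ = 819.2 kN.
Governing: weld metal.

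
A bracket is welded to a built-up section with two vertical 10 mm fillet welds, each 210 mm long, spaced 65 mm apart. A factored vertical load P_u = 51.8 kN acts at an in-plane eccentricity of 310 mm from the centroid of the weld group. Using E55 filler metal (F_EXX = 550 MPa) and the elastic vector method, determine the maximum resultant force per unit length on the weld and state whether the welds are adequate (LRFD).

Total weld length L_w = 420 mm. Treat welds as unit-width lines.
Polar moment about centroid: J = 2[d³/12 + d(b/2)²] = 2[210³/12 + 210×32.5²] = 1987000 mm³.
Direct shear f_v = P/L_w = 51.8×10³ / 420 = 123.3 N/mm (vertical).
Torsion M = P·e = 51.8×10³ × 310 = 16058000 N·mm.
Critical point at (x, y) = (32.5, 105) from centroid. f_tx = M·y/J = 848.5 N/mm; f_ty = M·x/J = 262.6 N/mm.
Resultant f_max = √[f_tx² + (f_v + f_ty)²] = √[848.5² + (123.3 + 262.6)²] = 932.2 N/mm.
Capacity per unit length: φr_n = 0.75 × 0.6 × 550 × (0.707 × 10) = 1750 N/mm.
932.2 ≤ 1750 → adequate.

f_max ≈ 932 N/mm; adequate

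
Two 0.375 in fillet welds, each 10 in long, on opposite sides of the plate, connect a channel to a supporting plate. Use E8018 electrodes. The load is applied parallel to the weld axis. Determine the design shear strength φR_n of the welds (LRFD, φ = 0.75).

φR_n ≈ 191 kip

E80XX → F_EXX = 80 ksi.
Effective throat t_e = 0.707 × 0.375 = 0.2651 in.
Total length L = 20 in; A_we = 0.2651 × 20 = 5.303 in².
F_nw = 0.6 F_EXX = 0.6 × 80 = 48 ksi.
φR_n = 0.75 × 48 × 5.303 = 190.9 kip.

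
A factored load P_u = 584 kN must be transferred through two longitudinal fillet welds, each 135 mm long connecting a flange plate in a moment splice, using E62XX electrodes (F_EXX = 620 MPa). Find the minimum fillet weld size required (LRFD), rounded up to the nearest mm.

Total weld length L = 270 mm.
Required throat t_e = P_u / (φ × 0.6 F_EXX × L) = 584 / (0.75 × 0.6 × 620 × 270 × 10⁻³) = 7.753 mm.
Required leg w = t_e / 0.707 = 10.97 mm → use 11 mm.

w = 11 mm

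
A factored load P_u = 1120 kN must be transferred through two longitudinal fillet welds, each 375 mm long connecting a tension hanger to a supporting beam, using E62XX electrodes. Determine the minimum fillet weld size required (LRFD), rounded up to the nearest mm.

w = 8 mm

E62XX → F_EXX = 620 MPa.
Total weld length L = 750 mm.
Required throat t_e = P_u / (φ × 0.6 F_EXX × L) = 1120 / (0.75 × 0.6 × 620 × 750 × 10⁻³) = 5.352 mm.
Required leg w = t_e / 0.707 = 7.571 mm → use 8 mm.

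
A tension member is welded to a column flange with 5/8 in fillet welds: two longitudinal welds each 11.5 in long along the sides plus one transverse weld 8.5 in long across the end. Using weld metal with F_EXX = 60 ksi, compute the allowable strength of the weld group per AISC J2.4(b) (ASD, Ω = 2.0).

t_e = 0.707 × 0.625 = 0.4419 in.
R_nwl = 0.6 × 60 × 0.4419 × 23 = 365.9 kips (longitudinal, 2 welds).
R_nwt = 0.6 × 60 × 0.4419 × 8.5 = 135.2 kips (transverse, base value).
(i) R_nwl + R_nwt = 501.1 kips; (ii) 0.85 R_nwl + 1.5 R_nwt = 513.8 kips.
R_n = max = 513.8 kips [governs: (ii)]; R_n/Ω = 256.9 kips.

R_n/Ω ≈ 257 kips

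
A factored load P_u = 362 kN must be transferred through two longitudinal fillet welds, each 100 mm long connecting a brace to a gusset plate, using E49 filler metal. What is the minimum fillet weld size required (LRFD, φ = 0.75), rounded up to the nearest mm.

w = 12 mm

E49XX → F_EXX = 490 MPa.
Total weld length L = 200 mm.
Required throat t_e = P_u / (φ × 0.6 F_EXX × L) = 362 / (0.75 × 0.6 × 490 × 200 × 10⁻³) = 8.209 mm.
Required leg w = t_e / 0.707 = 11.61 mm → use 12 mm.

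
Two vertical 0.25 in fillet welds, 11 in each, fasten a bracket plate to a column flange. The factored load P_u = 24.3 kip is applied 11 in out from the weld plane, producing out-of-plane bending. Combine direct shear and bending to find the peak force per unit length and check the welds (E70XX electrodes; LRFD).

E70XX → F_EXX = 70 ksi.
L_w = 2 × 11 = 22 in; section modulus (unit throat) S = 2 × L²/6 = 40.33 in².
Direct shear f_v = P/L_w = 24.3/22 = 1.105 kip/in.
Moment M = P × e = 24.3 × 11 = 267.3 kip·in; bending f_b = M/S = 6.627 kip/in.
f_max = √(f_v² + f_b²) = √(1.105² + 6.627²) = 6.719 kip/in.
φr_n = 0.75 × 0.6 × 70 × (0.707 × 0.25) = 5.568 kip/in → NOT adequate.

f_max ≈ 6.72 kip/in; NOT adequate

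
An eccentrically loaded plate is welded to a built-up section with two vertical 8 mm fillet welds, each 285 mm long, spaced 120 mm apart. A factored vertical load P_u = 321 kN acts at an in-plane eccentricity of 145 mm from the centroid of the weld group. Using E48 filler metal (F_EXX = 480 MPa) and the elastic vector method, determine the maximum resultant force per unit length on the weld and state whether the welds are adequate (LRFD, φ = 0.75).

Total weld length L_w = 570 mm. Treat welds as unit-width lines.
Polar moment about centroid: J = 2[d³/12 + d(b/2)²] = 2[285³/12 + 285×60²] = 5910000 mm³.
Direct shear f_v = P/L_w = 321×10³ / 570 = 563.2 N/mm (vertical).
Torsion M = P·e = 321×10³ × 145 = 46545000 N·mm.
Critical point at (x, y) = (60, 142.5) from centroid. f_tx = M·y/J = 1122 N/mm; f_ty = M·x/J = 472.5 N/mm.
Resultant f_max = √[f_tx² + (f_v + f_ty)²] = √[1122² + (563.2 + 472.5)²] = 1527 N/mm.
Capacity per unit length: φr_n = 0.75 × 0.6 × 480 × (0.707 × 8) = 1222 N/mm.
1527 > 1222 → NOT adequate.

f_max ≈ 1530 N/mm; NOT adequate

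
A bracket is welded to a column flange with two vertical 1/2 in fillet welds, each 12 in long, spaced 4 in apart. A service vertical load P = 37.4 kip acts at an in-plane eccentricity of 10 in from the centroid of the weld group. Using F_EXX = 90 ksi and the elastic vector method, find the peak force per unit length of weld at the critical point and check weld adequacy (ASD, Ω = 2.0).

f_max ≈ 6.81 kip/in; adequate

Total weld length L_w = 24 in. Treat welds as unit-width lines.
Polar moment about centroid: J = 2[d³/12 + d(b/2)²] = 2[12³/12 + 12×2²] = 384 in³.
Direct shear f_v = P/L_w = 37.4 / 24 = 1.558 kip/in (vertical).
Torsion M = P·e = 37.4 × 10 = 374 kip·in.
Critical point at (x, y) = (2, 6) from centroid. f_tx = M·y/J = 5.844 kip/in; f_ty = M·x/J = 1.948 kip/in.
Resultant f_max = √[f_tx² + (f_v + f_ty)²] = √[5.844² + (1.558 + 1.948)²] = 6.815 kip/in.
Capacity per unit length: r_n/Ω = (1/2.0) × 0.6 × 90 × (0.707 × 0.5) = 9.544 kip/in.
6.815 ≤ 9.544 → adequate.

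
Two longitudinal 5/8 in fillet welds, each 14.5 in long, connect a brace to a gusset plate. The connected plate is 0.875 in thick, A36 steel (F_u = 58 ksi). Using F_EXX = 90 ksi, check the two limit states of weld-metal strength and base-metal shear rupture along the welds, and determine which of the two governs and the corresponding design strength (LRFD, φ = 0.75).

t_e = 0.707 × 0.625 = 0.4419 in; L = 29 in.
Weld metal: φR_n = 0.75 × 0.6 × 90 × 0.4419 × 29 = 519 kips.
Base metal (shear rupture): φR_n = 0.75 × 0.6 × 58 × 0.875 × 29 = 662.3 kips.
Governing: weld metal.

φR_n ≈ 519 kips (weld metal governs)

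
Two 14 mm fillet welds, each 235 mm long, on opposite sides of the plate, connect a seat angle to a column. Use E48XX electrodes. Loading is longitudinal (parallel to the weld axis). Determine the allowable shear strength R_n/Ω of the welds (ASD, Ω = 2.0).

E48XX → F_EXX = 480 MPa.
Effective throat t_e = 0.707 × 14 = 9.898 mm.
Total length L = 470 mm; A_we = 9.898 × 470 = 4652 mm².
F_nw = 0.6 F_EXX = 0.6 × 480 = 288 MPa.
R_n = 288 × 4652 × 10⁻³ = 1340 kN; R_n/Ω = 1340/2.0 = 669.9 kN.

R_n/Ω ≈ 670 kN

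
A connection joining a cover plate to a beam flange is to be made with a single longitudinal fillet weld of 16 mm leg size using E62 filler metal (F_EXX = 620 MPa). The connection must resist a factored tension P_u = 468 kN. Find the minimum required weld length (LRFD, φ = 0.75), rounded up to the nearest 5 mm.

Throat t_e = 0.707 × 16 = 11.31 mm.
φr_n = 0.75 × 0.6 × 620 × 11.31 × 10⁻³ = 3.156 kN/mm.
L_req = P_u / φr_n = 468 / 3.156 = 148.3 mm total.
Round up → use L = 150 mm.

L = 150 mm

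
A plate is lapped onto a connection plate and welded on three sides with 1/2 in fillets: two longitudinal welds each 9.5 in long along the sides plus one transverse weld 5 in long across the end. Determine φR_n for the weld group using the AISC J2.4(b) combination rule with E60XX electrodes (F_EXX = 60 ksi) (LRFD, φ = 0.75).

t_e = 0.707 × 0.5 = 0.3535 in.
R_nwl = 0.6 × 60 × 0.3535 × 19 = 241.8 kips (longitudinal, 2 welds).
R_nwt = 0.6 × 60 × 0.3535 × 5 = 63.63 kips (transverse, base value).
(i) R_nwl + R_nwt = 305.4 kips; (ii) 0.85 R_nwl + 1.5 R_nwt = 301 kips.
R_n = max = 305.4 kips [governs: (i)]; φR_n = 229.1 kips.

φR_n ≈ 229 kips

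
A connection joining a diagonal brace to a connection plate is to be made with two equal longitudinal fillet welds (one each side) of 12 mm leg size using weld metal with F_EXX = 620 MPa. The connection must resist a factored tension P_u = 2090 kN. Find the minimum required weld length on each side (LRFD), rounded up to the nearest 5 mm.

Throat t_e = 0.707 × 12 = 8.484 mm.
φr_n = 0.75 × 0.6 × 620 × 8.484 × 10⁻³ = 2.367 kN/mm.
L_req = P_u / φr_n = 2090 / 2.367 = 883 mm total.
Per side: 883 / 2 = 441.5 mm.
Round up → use L = 445 mm on each side.

L = 445 mm on each side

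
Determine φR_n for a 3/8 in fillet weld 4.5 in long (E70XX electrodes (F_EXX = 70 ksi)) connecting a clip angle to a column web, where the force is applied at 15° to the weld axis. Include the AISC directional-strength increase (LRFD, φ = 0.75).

t_e = 0.707 × 0.375 = 0.2651 in; A_we = 0.2651 × 4.5 = 1.193 in².
Directional factor: 1.0 + 0.5 sin^1.5(15°) = 1.066.
F_nw = 0.6 × 70 × 1.066 = 44.77 ksi.
φR_n = 0.75 × 44.77 × 1.193 = 40.06 kips.

φR_n ≈ 40.1 kips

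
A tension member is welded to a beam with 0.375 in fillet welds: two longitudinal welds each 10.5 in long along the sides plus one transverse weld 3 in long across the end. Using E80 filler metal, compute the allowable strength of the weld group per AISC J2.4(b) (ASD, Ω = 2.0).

R_n/Ω ≈ 153 kip

E80XX → F_EXX = 80 ksi.
t_e = 0.707 × 0.375 = 0.2651 in.
R_nwl = 0.6 × 80 × 0.2651 × 21 = 267.2 kip (longitudinal, 2 welds).
R_nwt = 0.6 × 80 × 0.2651 × 3 = 38.18 kip (transverse, base value).
(i) R_nwl + R_nwt = 305.4 kip; (ii) 0.85 R_nwl + 1.5 R_nwt = 284.4 kip.
R_n = max = 305.4 kip [governs: (i)]; R_n/Ω = 152.7 kip.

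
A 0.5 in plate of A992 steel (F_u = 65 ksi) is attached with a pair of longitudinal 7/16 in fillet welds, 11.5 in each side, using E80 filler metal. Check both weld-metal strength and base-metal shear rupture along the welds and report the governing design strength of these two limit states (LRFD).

φR_n ≈ 256 kips (weld metal governs)

E80XX → F_EXX = 80 ksi.
t_e = 0.707 × 0.4375 = 0.3093 in; L = 23 in.
Weld metal: φR_n = 0.75 × 0.6 × 80 × 0.3093 × 23 = 256.1 kips.
Base metal (shear rupture): φR_n = 0.75 × 0.6 × 65 × 0.5 × 23 = 336.4 kips.
Governing: weld metal.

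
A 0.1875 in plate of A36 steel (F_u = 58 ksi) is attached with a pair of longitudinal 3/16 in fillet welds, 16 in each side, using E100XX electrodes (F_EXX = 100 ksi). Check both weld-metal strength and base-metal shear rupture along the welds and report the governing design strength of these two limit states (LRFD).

t_e = 0.707 × 0.1875 = 0.1326 in; L = 32 in.
Weld metal: φR_n = 0.75 × 0.6 × 100 × 0.1326 × 32 = 190.9 kip.
Base metal (shear rupture): φR_n = 0.75 × 0.6 × 58 × 0.1875 × 32 = 156.6 kip.
Governing: base-metal shear rupture.

φR_n ≈ 157 kip (base-metal shear rupture governs)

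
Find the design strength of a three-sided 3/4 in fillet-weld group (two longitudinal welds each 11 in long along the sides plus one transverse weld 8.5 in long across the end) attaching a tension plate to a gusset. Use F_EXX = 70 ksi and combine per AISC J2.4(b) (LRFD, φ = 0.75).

φR_n ≈ 525 kips

t_e = 0.707 × 0.75 = 0.5302 in.
R_nwl = 0.6 × 70 × 0.5302 × 22 = 490 kips (longitudinal, 2 welds).
R_nwt = 0.6 × 70 × 0.5302 × 8.5 = 189.3 kips (transverse, base value).
(i) R_nwl + R_nwt = 679.3 kips; (ii) 0.85 R_nwl + 1.5 R_nwt = 700.4 kips.
R_n = max = 700.4 kips [governs: (ii)]; φR_n = 525.3 kips.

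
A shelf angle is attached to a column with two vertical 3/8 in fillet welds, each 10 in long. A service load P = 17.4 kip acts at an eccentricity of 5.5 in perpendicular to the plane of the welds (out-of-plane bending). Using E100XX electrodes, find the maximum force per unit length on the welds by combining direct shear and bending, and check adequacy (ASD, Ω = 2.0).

f_max ≈ 3 kip/in; adequate

E100XX → F_EXX = 100 ksi.
L_w = 2 × 10 = 20 in; section modulus (unit throat) S = 2 × L²/6 = 33.33 in².
Direct shear f_v = P/L_w = 17.4/20 = 0.87 kip/in.
Moment M = P × e = 17.4 × 5.5 = 95.7 kip·in; bending f_b = M/S = 2.871 kip/in.
f_max = √(f_v² + f_b²) = √(0.87² + 2.871²) = 3 kip/in.
r_n/Ω = (1/2.0) × 0.6 × 100 × (0.707 × 0.375) = 7.954 kip/in → adequate.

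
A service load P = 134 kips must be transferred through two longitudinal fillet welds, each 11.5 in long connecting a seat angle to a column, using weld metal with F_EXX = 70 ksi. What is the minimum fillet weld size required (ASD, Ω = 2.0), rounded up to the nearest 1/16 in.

w = 7/16 in

Total weld length L = 23 in.
Required throat t_e = P × Ω / (0.6 F_EXX × L) = 134 × 2.0 / (0.6 × 70 × 23) = 0.2774 in.
Required leg w = t_e / 0.707 = 0.3924 in → use 7/16 in.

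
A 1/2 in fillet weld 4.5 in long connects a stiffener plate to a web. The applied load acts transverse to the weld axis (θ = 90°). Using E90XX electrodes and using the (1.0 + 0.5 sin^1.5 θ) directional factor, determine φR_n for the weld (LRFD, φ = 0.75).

E90XX → F_EXX = 90 ksi.
t_e = 0.707 × 0.5 = 0.3535 in; A_we = 0.3535 × 4.5 = 1.591 in².
Directional factor: 1.0 + 0.5 sin^1.5(90°) = 1.5.
F_nw = 0.6 × 90 × 1.5 = 81 ksi.
φR_n = 0.75 × 81 × 1.591 = 96.64 kip.

φR_n ≈ 96.6 kip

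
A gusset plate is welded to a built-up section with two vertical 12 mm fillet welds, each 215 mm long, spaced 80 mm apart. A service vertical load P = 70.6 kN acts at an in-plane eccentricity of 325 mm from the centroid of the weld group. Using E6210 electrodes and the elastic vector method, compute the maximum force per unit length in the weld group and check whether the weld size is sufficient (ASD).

E62XX → F_EXX = 620 MPa.
Total weld length L_w = 430 mm. Treat welds as unit-width lines.
Polar moment about centroid: J = 2[d³/12 + d(b/2)²] = 2[215³/12 + 215×40²] = 2344000 mm³.
Direct shear f_v = P/L_w = 70.6×10³ / 430 = 164.2 N/mm (vertical).
Torsion M = P·e = 70.6×10³ × 325 = 22945000 N·mm.
Critical point at (x, y) = (40, 107.5) from centroid. f_tx = M·y/J = 1052 N/mm; f_ty = M·x/J = 391.5 N/mm.
Resultant f_max = √[f_tx² + (f_v + f_ty)²] = √[1052² + (164.2 + 391.5)²] = 1190 N/mm.
Capacity per unit length: r_n/Ω = (1/2.0) × 0.6 × 620 × (0.707 × 12) = 1578 N/mm.
1190 ≤ 1578 → adequate.

f_max ≈ 1190 N/mm; adequate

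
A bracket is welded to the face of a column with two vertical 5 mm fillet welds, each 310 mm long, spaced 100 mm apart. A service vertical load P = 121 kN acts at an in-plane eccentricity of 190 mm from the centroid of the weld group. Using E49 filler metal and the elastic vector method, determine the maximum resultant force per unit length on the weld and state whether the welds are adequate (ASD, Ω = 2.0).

f_max ≈ 661 N/mm; NOT adequate

E49XX → F_EXX = 490 MPa.
Total weld length L_w = 620 mm. Treat welds as unit-width lines.
Polar moment about centroid: J = 2[d³/12 + d(b/2)²] = 2[310³/12 + 310×50²] = 6515000 mm³.
Direct shear f_v = P/L_w = 121×10³ / 620 = 195.2 N/mm (vertical).
Torsion M = P·e = 121×10³ × 190 = 22990000 N·mm.
Critical point at (x, y) = (50, 155) from centroid. f_tx = M·y/J = 546.9 N/mm; f_ty = M·x/J = 176.4 N/mm.
Resultant f_max = √[f_tx² + (f_v + f_ty)²] = √[546.9² + (195.2 + 176.4)²] = 661.2 N/mm.
Capacity per unit length: r_n/Ω = (1/2.0) × 0.6 × 490 × (0.707 × 5) = 519.6 N/mm.
661.2 > 519.6 → NOT adequate.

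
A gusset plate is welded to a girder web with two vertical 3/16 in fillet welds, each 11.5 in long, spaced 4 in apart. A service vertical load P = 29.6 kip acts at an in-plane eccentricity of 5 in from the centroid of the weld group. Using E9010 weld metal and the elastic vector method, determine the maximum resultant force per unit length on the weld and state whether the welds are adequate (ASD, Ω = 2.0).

E90XX → F_EXX = 90 ksi.
Total weld length L_w = 23 in. Treat welds as unit-width lines.
Polar moment about centroid: J = 2[d³/12 + d(b/2)²] = 2[11.5³/12 + 11.5×2²] = 345.5 in³.
Direct shear f_v = P/L_w = 29.6 / 23 = 1.287 kip/in (vertical).
Torsion M = P·e = 29.6 × 5 = 148 kip·in.
Critical point at (x, y) = (2, 5.75) from centroid. f_tx = M·y/J = 2.463 kip/in; f_ty = M·x/J = 0.8568 kip/in.
Resultant f_max = √[f_tx² + (f_v + f_ty)²] = √[2.463² + (1.287 + 0.8568)²] = 3.265 kip/in.
Capacity per unit length: r_n/Ω = (1/2.0) × 0.6 × 90 × (0.707 × 0.1875) = 3.579 kip/in.
3.265 ≤ 3.579 → adequate.

f_max ≈ 3.27 kip/in; adequate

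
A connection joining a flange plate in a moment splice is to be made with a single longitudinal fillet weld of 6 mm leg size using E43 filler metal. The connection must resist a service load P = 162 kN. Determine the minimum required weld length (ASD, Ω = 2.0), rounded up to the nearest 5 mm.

L = 300 mm

E43XX → F_EXX = 430 MPa.
Throat t_e = 0.707 × 6 = 4.242 mm.
r_n/Ω = (0.6 × 430 × 4.242) / 2.0 = 547.2 N/mm = 0.5472 kN/mm.
L_req = P / (r_n/Ω) = 162 / 0.5472 = 296 mm total.
Round up → use L = 300 mm.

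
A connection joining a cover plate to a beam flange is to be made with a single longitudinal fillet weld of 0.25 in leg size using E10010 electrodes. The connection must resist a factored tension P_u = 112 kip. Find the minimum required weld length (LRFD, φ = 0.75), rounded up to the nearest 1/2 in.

E100XX → F_EXX = 100 ksi.
Throat t_e = 0.707 × 0.25 = 0.1767 in.
φr_n = 0.75 × 0.6 × 100 × 0.1767 = 7.954 kip/in.
L_req = P_u / φr_n = 112 / 7.954 = 14.08 in total.
Round up → use L = 14.5 in.

L = 14.5 in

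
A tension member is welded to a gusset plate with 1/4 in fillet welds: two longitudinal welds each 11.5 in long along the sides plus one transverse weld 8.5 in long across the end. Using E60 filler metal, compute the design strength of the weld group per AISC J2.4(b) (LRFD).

E60XX → F_EXX = 60 ksi.
t_e = 0.707 × 0.25 = 0.1767 in.
R_nwl = 0.6 × 60 × 0.1767 × 23 = 146.3 kips (longitudinal, 2 welds).
R_nwt = 0.6 × 60 × 0.1767 × 8.5 = 54.09 kips (transverse, base value).
(i) R_nwl + R_nwt = 200.4 kips; (ii) 0.85 R_nwl + 1.5 R_nwt = 205.5 kips.
R_n = max = 205.5 kips [governs: (ii)]; φR_n = 154.1 kips.

φR_n ≈ 154 kips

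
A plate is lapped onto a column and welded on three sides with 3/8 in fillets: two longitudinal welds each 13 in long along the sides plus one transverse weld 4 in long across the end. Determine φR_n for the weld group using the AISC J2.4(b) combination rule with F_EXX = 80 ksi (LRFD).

t_e = 0.707 × 0.375 = 0.2651 in.
R_nwl = 0.6 × 80 × 0.2651 × 26 = 330.9 kips (longitudinal, 2 welds).
R_nwt = 0.6 × 80 × 0.2651 × 4 = 50.9 kips (transverse, base value).
(i) R_nwl + R_nwt = 381.8 kips; (ii) 0.85 R_nwl + 1.5 R_nwt = 357.6 kips.
R_n = max = 381.8 kips [governs: (i)]; φR_n = 286.3 kips.

φR_n ≈ 286 kips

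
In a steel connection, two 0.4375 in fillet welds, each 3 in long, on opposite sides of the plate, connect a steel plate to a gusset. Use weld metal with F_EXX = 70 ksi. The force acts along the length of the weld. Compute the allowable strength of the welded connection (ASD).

Effective throat t_e = 0.707 × 0.4375 = 0.3093 in.
Total length L = 6 in; A_we = 0.3093 × 6 = 1.856 in².
F_nw = 0.6 F_EXX = 0.6 × 70 = 42 ksi.
R_n = 42 × 1.856 = 77.95 kip; R_n/Ω = 77.95/2.0 = 38.97 kip.

R_n/Ω ≈ 39 kip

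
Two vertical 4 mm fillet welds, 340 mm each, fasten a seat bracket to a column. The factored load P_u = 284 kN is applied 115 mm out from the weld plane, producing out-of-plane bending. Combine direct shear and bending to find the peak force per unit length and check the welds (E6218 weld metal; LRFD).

E62XX → F_EXX = 620 MPa.
L_w = 2 × 340 = 680 mm; section modulus (unit throat) S = 2 × L²/6 = 38530 mm².
Direct shear f_v = P/L_w = 284×10³/680 = 417.6 N/mm.
Moment M = P × e = 284×10³ × 115 = 32660000 N·mm; bending f_b = M/S = 847.6 N/mm.
f_max = √(f_v² + f_b²) = √(417.6² + 847.6²) = 944.9 N/mm.
φr_n = 0.75 × 0.6 × 620 × (0.707 × 4) = 789 N/mm → NOT adequate.

f_max ≈ 945 N/mm; NOT adequate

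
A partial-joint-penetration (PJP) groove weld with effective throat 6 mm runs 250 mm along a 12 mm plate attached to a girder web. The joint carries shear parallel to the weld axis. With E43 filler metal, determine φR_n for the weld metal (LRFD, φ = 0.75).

φR_n ≈ 290 kN

E43XX → F_EXX = 430 MPa.
Effective throat (given) t_e = 6 mm.
A_we = 6 × 250 = 1500 mm².
F_nw = 0.6 F_EXX = 258 MPa.
φR_n = 0.75 × 258 × 1500 × 10⁻³ = 290.2 kN.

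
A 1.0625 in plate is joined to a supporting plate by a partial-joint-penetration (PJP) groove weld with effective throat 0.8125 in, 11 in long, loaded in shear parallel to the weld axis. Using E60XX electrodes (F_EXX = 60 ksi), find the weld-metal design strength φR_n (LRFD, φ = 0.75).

φR_n ≈ 241 kips

Effective throat (given) t_e = 0.8125 in.
A_we = 0.8125 × 11 = 8.938 in².
F_nw = 0.6 F_EXX = 36 ksi.
φR_n = 0.75 × 36 × 8.938 = 241.3 kips.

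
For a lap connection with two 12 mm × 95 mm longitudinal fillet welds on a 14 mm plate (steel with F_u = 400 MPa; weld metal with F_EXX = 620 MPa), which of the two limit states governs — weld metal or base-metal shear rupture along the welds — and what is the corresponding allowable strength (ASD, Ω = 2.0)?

R_n/Ω ≈ 300 kN (weld metal governs)

t_e = 0.707 × 12 = 8.484 mm; L = 190 mm.
Weld metal: R_n/Ω = (1/2.0) × 0.6 × 620 × 8.484 × 190 × 10⁻³ = 299.8 kN.
Base metal (shear rupture): R_n/Ω = (1/2.0) × 0.6 × 400 × 14 × 190 × 10⁻³ = 319.2 kN.
Governing: weld metal.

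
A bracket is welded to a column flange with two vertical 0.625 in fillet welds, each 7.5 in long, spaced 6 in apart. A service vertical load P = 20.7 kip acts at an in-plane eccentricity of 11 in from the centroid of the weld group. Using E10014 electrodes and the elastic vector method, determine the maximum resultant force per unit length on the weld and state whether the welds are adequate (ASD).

f_max ≈ 6.28 kip/in; adequate

E100XX → F_EXX = 100 ksi.
Total weld length L_w = 15 in. Treat welds as unit-width lines.
Polar moment about centroid: J = 2[d³/12 + d(b/2)²] = 2[7.5³/12 + 7.5×3²] = 205.3 in³.
Direct shear f_v = P/L_w = 20.7 / 15 = 1.38 kip/in (vertical).
Torsion M = P·e = 20.7 × 11 = 227.7 kip·in.
Critical point at (x, y) = (3, 3.75) from centroid. f_tx = M·y/J = 4.159 kip/in; f_ty = M·x/J = 3.327 kip/in.
Resultant f_max = √[f_tx² + (f_v + f_ty)²] = √[4.159² + (1.38 + 3.327)²] = 6.281 kip/in.
Capacity per unit length: r_n/Ω = (1/2.0) × 0.6 × 100 × (0.707 × 0.625) = 13.26 kip/in.
6.281 ≤ 13.26 → adequate.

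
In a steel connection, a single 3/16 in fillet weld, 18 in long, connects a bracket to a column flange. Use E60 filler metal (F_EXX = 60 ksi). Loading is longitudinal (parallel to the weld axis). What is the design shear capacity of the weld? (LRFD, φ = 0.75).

φR_n ≈ 64.4 kips

Effective throat t_e = 0.707 × 0.1875 = 0.1326 in.
Total length L = 18 in; A_we = 0.1326 × 18 = 2.386 in².
F_nw = 0.6 F_EXX = 0.6 × 60 = 36 ksi.
φR_n = 0.75 × 36 × 2.386 = 64.43 kips.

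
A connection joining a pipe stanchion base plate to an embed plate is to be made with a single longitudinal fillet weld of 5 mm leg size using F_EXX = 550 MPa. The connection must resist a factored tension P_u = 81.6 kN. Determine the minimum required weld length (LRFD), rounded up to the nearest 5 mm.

L = 95 mm

Throat t_e = 0.707 × 5 = 3.535 mm.
φr_n = 0.75 × 0.6 × 550 × 3.535 × 10⁻³ = 0.8749 kN/mm.
L_req = P_u / φr_n = 81.6 / 0.8749 = 93.27 mm total.
Round up → use L = 95 mm.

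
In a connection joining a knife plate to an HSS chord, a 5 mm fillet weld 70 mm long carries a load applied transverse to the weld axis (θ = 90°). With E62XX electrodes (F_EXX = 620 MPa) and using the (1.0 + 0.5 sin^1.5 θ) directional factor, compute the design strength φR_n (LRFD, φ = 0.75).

φR_n ≈ 104 kN

t_e = 0.707 × 5 = 3.535 mm; A_we = 3.535 × 70 = 247.4 mm².
Directional factor: 1.0 + 0.5 sin^1.5(90°) = 1.5.
F_nw = 0.6 × 620 × 1.5 = 558 MPa.
φR_n = 0.75 × 558 × 247.4 × 10⁻³ = 103.6 kN.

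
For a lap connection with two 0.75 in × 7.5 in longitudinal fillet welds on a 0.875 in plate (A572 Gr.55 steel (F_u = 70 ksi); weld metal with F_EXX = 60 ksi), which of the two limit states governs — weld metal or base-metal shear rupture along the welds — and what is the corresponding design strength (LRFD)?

φR_n ≈ 215 kips (weld metal governs)

t_e = 0.707 × 0.75 = 0.5302 in; L = 15 in.
Weld metal: φR_n = 0.75 × 0.6 × 60 × 0.5302 × 15 = 214.8 kips.
Base metal (shear rupture): φR_n = 0.75 × 0.6 × 70 × 0.875 × 15 = 413.4 kips.
Governing: weld metal.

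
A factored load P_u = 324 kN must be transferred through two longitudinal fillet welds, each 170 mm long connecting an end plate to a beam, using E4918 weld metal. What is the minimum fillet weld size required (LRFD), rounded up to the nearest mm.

w = 7 mm

E49XX → F_EXX = 490 MPa.
Total weld length L = 340 mm.
Required throat t_e = P_u / (φ × 0.6 F_EXX × L) = 324 / (0.75 × 0.6 × 490 × 340 × 10⁻³) = 4.322 mm.
Required leg w = t_e / 0.707 = 6.113 mm → use 7 mm.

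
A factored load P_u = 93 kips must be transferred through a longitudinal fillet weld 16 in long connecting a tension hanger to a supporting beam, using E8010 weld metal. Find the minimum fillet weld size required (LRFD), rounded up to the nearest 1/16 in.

E80XX → F_EXX = 80 ksi.
Total weld length L = 16 in.
Required throat t_e = P_u / (φ × 0.6 F_EXX × L) = 93 / (0.75 × 0.6 × 80 × 16) = 0.1615 in.
Required leg w = t_e / 0.707 = 0.2284 in → use 1/4 in.

w = 1/4 in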